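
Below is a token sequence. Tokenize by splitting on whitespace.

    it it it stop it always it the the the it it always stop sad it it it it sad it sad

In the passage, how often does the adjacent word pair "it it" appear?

6

Scanning the 21 overlapping bigram windows for "it it":
  position 1–2: it it
  position 2–3: it it
  position 11–12: it it
  position 16–17: it it
  position 17–18: it it
  position 18–19: it it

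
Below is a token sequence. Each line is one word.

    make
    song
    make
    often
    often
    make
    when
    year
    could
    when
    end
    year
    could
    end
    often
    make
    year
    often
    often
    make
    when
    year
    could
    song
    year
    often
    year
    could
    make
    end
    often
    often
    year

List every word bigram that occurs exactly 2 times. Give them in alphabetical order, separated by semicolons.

end often; make when; often year; when year; year often

Bigram counts meeting the condition (exactly 2 times):
  end often: 2
  make when: 2
  often year: 2
  when year: 2
  year often: 2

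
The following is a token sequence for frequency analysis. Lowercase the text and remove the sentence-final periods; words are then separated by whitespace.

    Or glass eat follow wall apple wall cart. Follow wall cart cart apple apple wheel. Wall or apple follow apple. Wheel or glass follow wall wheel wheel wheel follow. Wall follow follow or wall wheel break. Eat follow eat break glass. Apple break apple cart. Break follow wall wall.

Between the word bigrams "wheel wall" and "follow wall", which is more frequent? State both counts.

"follow wall" (5 vs 1)

"wheel wall": 1 occurrence
"follow wall": 5 occurrences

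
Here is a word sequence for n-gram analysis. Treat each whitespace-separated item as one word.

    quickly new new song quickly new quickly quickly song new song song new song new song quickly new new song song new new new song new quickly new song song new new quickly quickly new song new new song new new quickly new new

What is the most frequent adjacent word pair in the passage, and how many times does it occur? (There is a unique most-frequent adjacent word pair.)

Bigram frequencies (highest first):
  new song: 9
  new new: 8
  song new: 8
  quickly new: 6
  new quickly: 4
  song song: 3
  … (3 more, each ≤ 2)

"new song", 9 times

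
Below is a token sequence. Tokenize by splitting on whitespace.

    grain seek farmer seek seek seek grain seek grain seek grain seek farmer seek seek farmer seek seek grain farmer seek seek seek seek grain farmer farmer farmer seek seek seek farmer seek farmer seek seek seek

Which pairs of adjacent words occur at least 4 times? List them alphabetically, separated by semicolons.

farmer seek; grain seek; seek farmer; seek grain; seek seek

Bigram counts meeting the condition (at least 4 times):
  farmer seek: 7
  grain seek: 4
  seek farmer: 5
  seek grain: 5
  seek seek: 11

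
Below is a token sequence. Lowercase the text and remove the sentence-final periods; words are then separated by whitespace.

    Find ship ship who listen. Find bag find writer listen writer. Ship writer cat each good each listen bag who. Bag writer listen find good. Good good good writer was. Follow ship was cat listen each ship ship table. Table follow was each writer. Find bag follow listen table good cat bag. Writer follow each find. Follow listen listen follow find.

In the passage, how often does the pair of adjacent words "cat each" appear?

1

Scanning the 60 overlapping bigram windows for "cat each":
  position 14–15: cat each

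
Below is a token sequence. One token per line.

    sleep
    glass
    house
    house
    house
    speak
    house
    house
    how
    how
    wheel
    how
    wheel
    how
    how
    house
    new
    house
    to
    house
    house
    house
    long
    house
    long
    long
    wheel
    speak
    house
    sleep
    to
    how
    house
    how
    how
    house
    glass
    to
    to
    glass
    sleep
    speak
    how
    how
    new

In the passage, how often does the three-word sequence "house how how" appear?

Scanning the 43 overlapping trigram windows for "house how how":
  position 8–10: house how how
  position 33–35: house how how

2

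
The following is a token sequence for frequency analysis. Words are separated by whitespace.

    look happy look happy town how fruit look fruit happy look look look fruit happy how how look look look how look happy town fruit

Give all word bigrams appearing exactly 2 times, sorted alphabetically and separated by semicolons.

Bigram counts meeting the condition (exactly 2 times):
  fruit happy: 2
  happy look: 2
  happy town: 2
  how look: 2
  look fruit: 2

fruit happy; happy look; happy town; how look; look fruit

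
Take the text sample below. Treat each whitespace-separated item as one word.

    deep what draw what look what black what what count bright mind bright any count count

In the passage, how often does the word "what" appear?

5

Scanning the 16 tokens for "what":
  position 2: what
  position 4: what
  position 6: what
  position 8: what
  position 9: what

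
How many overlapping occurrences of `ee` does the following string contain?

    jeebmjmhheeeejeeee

Sliding a length-2 window over the 18 characters (17 positions):
  position 2–3: ee
  position 10–11: ee
  position 11–12: ee
  position 12–13: ee
  position 15–16: ee
  position 16–17: ee
  position 17–18: ee

7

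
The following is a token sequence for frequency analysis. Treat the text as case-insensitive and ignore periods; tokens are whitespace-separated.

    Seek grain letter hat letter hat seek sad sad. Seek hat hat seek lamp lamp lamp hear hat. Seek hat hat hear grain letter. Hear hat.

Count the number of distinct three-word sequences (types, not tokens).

23

26 tokens → 24 trigram windows in total.
Repeated trigrams (each contributes count−1 duplicates):
  seek hat hat: 2
1 duplicate windows → 24 − 1 = 23 distinct.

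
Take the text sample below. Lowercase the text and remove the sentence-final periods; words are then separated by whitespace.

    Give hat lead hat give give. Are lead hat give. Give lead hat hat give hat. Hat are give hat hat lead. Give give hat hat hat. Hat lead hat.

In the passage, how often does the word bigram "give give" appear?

3

Scanning the 29 overlapping bigram windows for "give give":
  position 5–6: give give
  position 10–11: give give
  position 23–24: give give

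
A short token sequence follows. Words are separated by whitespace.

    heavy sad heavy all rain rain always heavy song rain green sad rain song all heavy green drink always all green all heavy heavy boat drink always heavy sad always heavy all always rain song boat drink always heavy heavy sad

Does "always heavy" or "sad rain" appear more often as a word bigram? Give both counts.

"always heavy" (4 vs 1)

"always heavy": 4 occurrences
"sad rain": 1 occurrence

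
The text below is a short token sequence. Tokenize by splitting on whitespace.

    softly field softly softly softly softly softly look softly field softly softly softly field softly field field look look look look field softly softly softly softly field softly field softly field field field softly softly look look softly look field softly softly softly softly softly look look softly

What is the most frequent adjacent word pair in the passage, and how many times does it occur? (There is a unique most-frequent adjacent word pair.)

"softly softly", 14 times

Bigram frequencies (highest first):
  softly softly: 14
  field softly: 8
  softly field: 7
  look look: 5
  softly look: 4
  look softly: 3
  … (3 more, each ≤ 3)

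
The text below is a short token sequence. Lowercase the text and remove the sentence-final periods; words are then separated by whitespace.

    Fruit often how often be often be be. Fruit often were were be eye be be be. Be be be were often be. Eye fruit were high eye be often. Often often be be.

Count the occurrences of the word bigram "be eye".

2

Scanning the 33 overlapping bigram windows for "be eye":
  position 13–14: be eye
  position 23–24: be eye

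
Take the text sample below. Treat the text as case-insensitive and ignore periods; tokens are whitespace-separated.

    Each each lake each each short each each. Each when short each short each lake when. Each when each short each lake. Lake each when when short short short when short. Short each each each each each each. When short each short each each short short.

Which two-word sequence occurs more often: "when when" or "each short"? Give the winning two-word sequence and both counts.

"when when": 1 occurrence
"each short": 5 occurrences

"each short" (5 vs 1)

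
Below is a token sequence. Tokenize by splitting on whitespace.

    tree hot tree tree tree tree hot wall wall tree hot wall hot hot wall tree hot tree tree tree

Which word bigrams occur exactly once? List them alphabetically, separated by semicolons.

Bigram counts meeting the condition (exactly once):
  hot hot: 1
  wall hot: 1
  wall wall: 1

hot hot; wall hot; wall wall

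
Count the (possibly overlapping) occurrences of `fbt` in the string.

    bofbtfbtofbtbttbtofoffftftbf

3

Sliding a length-3 window over the 28 characters (26 positions):
  position 3–5: fbt
  position 6–8: fbt
  position 10–12: fbt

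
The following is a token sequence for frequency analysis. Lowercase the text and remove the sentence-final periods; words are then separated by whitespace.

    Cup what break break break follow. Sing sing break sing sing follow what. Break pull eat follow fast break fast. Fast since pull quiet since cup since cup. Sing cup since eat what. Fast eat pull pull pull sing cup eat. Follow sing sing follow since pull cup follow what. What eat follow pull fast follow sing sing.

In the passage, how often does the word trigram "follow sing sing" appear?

3

Scanning the 56 overlapping trigram windows for "follow sing sing":
  position 6–8: follow sing sing
  position 42–44: follow sing sing
  position 56–58: follow sing sing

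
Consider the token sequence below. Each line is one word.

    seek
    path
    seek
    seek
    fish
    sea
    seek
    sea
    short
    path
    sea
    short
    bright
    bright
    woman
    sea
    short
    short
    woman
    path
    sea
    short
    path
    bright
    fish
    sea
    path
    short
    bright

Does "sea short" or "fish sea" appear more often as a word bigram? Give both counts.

"sea short": 4 occurrences
"fish sea": 2 occurrences

"sea short" (4 vs 2)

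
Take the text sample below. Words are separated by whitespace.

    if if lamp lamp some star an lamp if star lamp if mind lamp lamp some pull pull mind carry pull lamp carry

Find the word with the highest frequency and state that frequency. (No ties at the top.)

"lamp", 7 times

Unigram frequencies (highest first):
  lamp: 7
  if: 4
  pull: 3
  some: 2
  star: 2
  mind: 2
  … (2 more, each ≤ 2)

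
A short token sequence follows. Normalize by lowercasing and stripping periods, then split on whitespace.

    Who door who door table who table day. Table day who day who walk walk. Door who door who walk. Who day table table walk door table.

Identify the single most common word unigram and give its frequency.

"who", 8 times

Unigram frequencies (highest first):
  who: 8
  table: 6
  door: 5
  day: 4
  walk: 4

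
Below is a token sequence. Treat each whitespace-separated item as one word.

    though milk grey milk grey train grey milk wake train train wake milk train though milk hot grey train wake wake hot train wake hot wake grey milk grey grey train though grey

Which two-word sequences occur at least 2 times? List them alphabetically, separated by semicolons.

grey milk; grey train; milk grey; though milk; train though; train wake; wake hot

Bigram counts meeting the condition (at least 2 times):
  grey milk: 3
  grey train: 3
  milk grey: 3
  though milk: 2
  train though: 2
  train wake: 3
  wake hot: 2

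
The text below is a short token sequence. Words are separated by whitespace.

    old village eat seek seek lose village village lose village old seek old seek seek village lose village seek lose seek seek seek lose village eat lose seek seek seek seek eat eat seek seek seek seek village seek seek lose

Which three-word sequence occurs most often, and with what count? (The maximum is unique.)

"seek seek seek", 5 times

Trigram frequencies (highest first):
  seek seek seek: 5
  seek seek lose: 3
  eat seek seek: 2
  seek lose village: 2
  village lose village: 2
  seek seek village: 2
  … (22 more, each ≤ 2)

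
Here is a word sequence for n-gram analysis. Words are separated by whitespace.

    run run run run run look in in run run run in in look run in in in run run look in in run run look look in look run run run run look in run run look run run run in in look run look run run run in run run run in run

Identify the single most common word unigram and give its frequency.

"run", 30 times

Unigram frequencies (highest first):
  run: 30
  in: 15
  look: 10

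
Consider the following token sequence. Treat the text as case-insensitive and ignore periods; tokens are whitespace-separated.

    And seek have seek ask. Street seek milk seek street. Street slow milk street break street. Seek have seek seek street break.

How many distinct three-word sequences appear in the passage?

19

22 tokens → 20 trigram windows in total.
Repeated trigrams (each contributes count−1 duplicates):
  seek have seek: 2
1 duplicate windows → 20 − 1 = 19 distinct.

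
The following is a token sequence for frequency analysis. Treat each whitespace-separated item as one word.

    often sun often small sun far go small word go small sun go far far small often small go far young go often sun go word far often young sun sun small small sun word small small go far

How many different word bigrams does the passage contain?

28

39 tokens → 38 bigram windows in total.
Repeated bigrams (each contributes count−1 duplicates):
  go far: 3
  small sun: 3
  go small: 2
  often small: 2
  often sun: 2
  small go: 2
  small small: 2
  sun go: 2
10 duplicate windows → 38 − 10 = 28 distinct.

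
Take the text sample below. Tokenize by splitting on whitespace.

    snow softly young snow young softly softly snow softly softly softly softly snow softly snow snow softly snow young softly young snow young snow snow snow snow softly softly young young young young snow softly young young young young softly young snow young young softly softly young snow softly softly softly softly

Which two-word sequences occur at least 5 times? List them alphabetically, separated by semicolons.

Bigram counts meeting the condition (at least 5 times):
  snow softly: 7
  softly softly: 9
  softly young: 6
  young snow: 6
  young young: 7

snow softly; softly softly; softly young; young snow; young young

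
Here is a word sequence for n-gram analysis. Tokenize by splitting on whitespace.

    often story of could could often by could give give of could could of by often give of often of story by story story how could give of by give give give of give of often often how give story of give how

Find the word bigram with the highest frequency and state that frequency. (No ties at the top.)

Bigram frequencies (highest first):
  give of: 5
  give give: 3
  story of: 2
  of could: 2
  could could: 2
  could give: 2
  … (23 more, each ≤ 2)

"give of", 5 times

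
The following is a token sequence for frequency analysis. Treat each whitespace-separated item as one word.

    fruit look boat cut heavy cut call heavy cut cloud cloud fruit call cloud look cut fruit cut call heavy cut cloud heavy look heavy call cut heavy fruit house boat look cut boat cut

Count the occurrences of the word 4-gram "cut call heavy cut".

2

Scanning the 32 overlapping 4-gram windows for "cut call heavy cut":
  position 6–9: cut call heavy cut
  position 18–21: cut call heavy cut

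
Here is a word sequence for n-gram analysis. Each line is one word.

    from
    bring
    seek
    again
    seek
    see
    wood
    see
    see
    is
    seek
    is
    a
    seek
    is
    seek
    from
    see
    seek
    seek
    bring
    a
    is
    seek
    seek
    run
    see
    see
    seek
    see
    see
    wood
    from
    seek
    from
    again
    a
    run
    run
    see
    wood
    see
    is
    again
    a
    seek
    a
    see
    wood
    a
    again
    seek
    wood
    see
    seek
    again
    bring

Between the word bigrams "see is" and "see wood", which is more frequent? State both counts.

"see wood" (4 vs 2)

"see is": 2 occurrences
"see wood": 4 occurrences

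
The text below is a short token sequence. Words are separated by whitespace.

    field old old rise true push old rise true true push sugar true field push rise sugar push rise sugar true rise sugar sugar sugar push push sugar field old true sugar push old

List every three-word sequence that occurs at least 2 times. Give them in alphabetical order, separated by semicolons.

old rise true; push rise sugar

Trigram counts meeting the condition (at least 2 times):
  old rise true: 2
  push rise sugar: 2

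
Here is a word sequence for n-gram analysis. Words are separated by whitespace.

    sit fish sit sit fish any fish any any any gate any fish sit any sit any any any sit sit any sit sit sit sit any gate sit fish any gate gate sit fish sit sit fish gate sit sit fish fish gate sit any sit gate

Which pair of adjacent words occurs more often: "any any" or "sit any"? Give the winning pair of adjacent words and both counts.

"sit any" (5 vs 4)

"any any": 4 occurrences
"sit any": 5 occurrences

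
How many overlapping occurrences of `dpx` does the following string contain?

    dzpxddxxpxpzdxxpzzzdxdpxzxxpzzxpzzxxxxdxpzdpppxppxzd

1

Sliding a length-3 window over the 52 characters (50 positions):
  position 22–24: dpx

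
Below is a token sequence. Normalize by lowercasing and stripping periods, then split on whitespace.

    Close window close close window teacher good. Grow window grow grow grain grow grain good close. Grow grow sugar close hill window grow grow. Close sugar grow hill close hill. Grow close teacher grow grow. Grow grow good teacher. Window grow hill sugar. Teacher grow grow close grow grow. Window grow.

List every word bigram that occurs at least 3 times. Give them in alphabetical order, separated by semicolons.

Bigram counts meeting the condition (at least 3 times):
  grow close: 3
  grow grow: 8
  window grow: 4

grow close; grow grow; window grow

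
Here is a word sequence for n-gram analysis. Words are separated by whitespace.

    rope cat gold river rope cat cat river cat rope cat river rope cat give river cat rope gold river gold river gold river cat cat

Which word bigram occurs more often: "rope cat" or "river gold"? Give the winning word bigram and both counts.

"rope cat": 4 occurrences
"river gold": 2 occurrences

"rope cat" (4 vs 2)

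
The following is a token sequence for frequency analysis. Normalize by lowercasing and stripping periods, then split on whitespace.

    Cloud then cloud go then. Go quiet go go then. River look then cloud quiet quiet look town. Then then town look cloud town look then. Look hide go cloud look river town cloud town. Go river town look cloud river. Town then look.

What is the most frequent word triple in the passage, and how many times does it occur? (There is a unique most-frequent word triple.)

"town look cloud", 2 times

Trigram frequencies (highest first):
  town look cloud: 2
  cloud then cloud: 1
  then cloud go: 1
  cloud go then: 1
  go then go: 1
  then go quiet: 1
  … (35 more, each ≤ 1)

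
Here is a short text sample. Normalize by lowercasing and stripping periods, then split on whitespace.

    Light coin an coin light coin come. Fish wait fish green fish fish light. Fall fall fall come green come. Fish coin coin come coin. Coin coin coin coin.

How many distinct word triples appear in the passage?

25

29 tokens → 27 trigram windows in total.
Repeated trigrams (each contributes count−1 duplicates):
  coin coin coin: 3
2 duplicate windows → 27 − 2 = 25 distinct.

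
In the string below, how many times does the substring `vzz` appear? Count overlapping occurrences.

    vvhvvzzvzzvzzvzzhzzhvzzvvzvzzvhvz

Sliding a length-3 window over the 33 characters (31 positions):
  position 5–7: vzz
  position 8–10: vzz
  position 11–13: vzz
  position 14–16: vzz
  position 21–23: vzz
  position 27–29: vzz

6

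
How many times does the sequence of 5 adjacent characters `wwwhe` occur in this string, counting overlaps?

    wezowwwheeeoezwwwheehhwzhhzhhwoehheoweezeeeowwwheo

3

Sliding a length-5 window over the 50 characters (46 positions):
  position 5–9: wwwhe
  position 15–19: wwwhe
  position 45–49: wwwhe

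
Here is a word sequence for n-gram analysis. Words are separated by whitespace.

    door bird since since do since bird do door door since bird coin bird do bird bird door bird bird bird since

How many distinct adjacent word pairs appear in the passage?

22 tokens → 21 bigram windows in total.
Repeated bigrams (each contributes count−1 duplicates):
  bird bird: 3
  bird do: 2
  bird since: 2
  door bird: 2
  since bird: 2
6 duplicate windows → 21 − 6 = 15 distinct.

15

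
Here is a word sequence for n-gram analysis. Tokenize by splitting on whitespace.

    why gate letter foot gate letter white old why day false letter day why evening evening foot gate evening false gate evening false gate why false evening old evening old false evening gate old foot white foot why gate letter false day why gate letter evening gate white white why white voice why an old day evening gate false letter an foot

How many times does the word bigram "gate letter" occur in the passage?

4

Scanning the 61 overlapping bigram windows for "gate letter":
  position 2–3: gate letter
  position 5–6: gate letter
  position 39–40: gate letter
  position 44–45: gate letter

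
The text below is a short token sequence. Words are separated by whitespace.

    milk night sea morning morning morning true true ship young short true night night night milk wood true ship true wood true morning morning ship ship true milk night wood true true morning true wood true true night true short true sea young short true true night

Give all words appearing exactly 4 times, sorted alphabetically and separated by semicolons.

ship; wood

Unigram counts meeting the condition (exactly 4 times):
  ship: 4
  wood: 4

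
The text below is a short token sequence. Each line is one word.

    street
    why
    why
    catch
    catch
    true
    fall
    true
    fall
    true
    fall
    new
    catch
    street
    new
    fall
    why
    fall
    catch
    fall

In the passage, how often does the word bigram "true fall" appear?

Scanning the 19 overlapping bigram windows for "true fall":
  position 6–7: true fall
  position 8–9: true fall
  position 10–11: true fall

3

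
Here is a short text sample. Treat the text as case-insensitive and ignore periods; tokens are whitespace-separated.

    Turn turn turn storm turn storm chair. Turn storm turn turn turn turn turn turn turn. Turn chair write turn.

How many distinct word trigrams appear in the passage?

20 tokens → 18 trigram windows in total.
Repeated trigrams (each contributes count−1 duplicates):
  turn turn turn: 7
  turn storm turn: 2
7 duplicate windows → 18 − 7 = 11 distinct.

11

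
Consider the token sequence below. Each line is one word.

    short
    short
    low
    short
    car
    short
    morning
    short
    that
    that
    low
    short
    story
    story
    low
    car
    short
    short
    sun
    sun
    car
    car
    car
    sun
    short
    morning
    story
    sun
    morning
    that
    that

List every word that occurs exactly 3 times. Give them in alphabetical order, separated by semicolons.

low; morning; story

Unigram counts meeting the condition (exactly 3 times):
  low: 3
  morning: 3
  story: 3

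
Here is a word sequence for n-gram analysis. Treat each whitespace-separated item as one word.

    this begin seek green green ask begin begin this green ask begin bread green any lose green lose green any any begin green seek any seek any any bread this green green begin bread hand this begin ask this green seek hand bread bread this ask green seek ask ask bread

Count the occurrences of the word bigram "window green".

0

Scanning the 50 overlapping bigram windows for "window green":
  (none found)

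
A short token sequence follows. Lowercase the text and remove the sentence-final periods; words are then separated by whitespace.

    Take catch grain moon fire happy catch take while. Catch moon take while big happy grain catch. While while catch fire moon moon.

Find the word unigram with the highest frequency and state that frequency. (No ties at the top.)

Unigram frequencies (highest first):
  catch: 5
  moon: 4
  while: 4
  take: 3
  grain: 2
  fire: 2
  … (2 more, each ≤ 2)

"catch", 5 times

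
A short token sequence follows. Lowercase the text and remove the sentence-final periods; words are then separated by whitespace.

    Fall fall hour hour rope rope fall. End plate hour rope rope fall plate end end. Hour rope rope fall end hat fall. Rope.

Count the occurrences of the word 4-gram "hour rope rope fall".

3

Scanning the 21 overlapping 4-gram windows for "hour rope rope fall":
  position 4–7: hour rope rope fall
  position 10–13: hour rope rope fall
  position 17–20: hour rope rope fall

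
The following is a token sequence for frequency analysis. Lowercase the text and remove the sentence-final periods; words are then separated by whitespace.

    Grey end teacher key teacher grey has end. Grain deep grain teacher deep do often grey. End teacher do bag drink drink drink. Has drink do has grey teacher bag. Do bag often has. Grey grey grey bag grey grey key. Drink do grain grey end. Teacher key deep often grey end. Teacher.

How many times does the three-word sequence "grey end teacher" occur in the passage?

4

Scanning the 51 overlapping trigram windows for "grey end teacher":
  position 1–3: grey end teacher
  position 16–18: grey end teacher
  position 45–47: grey end teacher
  position 51–53: grey end teacher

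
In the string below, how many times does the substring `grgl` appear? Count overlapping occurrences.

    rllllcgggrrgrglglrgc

1

Sliding a length-4 window over the 20 characters (17 positions):
  position 12–15: grgl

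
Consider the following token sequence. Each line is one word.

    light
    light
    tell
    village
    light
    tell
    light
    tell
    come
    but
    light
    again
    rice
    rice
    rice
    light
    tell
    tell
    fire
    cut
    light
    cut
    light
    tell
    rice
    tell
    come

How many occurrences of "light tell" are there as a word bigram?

5

Scanning the 26 overlapping bigram windows for "light tell":
  position 2–3: light tell
  position 5–6: light tell
  position 7–8: light tell
  position 16–17: light tell
  position 23–24: light tell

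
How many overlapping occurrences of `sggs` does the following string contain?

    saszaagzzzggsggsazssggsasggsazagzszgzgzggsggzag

3

Sliding a length-4 window over the 47 characters (44 positions):
  position 13–16: sggs
  position 20–23: sggs
  position 25–28: sggs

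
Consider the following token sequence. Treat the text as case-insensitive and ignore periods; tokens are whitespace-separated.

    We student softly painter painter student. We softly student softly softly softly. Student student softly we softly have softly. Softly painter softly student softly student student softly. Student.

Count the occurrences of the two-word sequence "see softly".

0

Scanning the 27 overlapping bigram windows for "see softly":
  (none found)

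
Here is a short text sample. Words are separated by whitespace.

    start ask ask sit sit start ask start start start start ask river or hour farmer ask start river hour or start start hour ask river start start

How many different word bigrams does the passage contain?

19

28 tokens → 27 bigram windows in total.
Repeated bigrams (each contributes count−1 duplicates):
  start start: 5
  start ask: 3
  ask river: 2
  ask start: 2
8 duplicate windows → 27 − 8 = 19 distinct.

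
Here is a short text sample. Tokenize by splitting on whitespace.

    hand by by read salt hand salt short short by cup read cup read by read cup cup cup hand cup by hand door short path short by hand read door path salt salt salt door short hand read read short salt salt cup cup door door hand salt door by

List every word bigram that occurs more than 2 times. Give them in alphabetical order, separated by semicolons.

Bigram counts meeting the condition (more than 2 times):
  cup cup: 3
  salt salt: 3

cup cup; salt salt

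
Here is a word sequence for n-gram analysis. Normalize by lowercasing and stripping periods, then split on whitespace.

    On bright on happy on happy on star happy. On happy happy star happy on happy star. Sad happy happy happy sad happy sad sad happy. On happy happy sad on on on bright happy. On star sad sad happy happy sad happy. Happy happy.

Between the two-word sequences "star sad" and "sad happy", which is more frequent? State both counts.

"sad happy" (5 vs 2)

"star sad": 2 occurrences
"sad happy": 5 occurrences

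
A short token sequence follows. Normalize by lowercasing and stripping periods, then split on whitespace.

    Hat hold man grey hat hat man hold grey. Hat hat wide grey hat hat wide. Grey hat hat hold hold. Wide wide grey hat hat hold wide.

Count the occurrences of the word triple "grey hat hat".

Scanning the 26 overlapping trigram windows for "grey hat hat":
  position 4–6: grey hat hat
  position 9–11: grey hat hat
  position 13–15: grey hat hat
  position 17–19: grey hat hat
  position 24–26: grey hat hat

5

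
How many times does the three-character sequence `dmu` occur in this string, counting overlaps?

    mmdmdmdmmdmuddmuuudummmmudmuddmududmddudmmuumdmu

Sliding a length-3 window over the 48 characters (46 positions):
  position 10–12: dmu
  position 14–16: dmu
  position 26–28: dmu
  position 30–32: dmu
  position 46–48: dmu

5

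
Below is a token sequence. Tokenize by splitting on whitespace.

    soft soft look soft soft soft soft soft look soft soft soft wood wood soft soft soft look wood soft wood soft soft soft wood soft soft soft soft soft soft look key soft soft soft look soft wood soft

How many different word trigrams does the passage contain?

16

40 tokens → 38 trigram windows in total.
Repeated trigrams (each contributes count−1 duplicates):
  soft soft soft: 11
  soft soft look: 5
  soft look soft: 3
  soft wood soft: 3
  wood soft soft: 3
  look soft soft: 2
  soft soft wood: 2
22 duplicate windows → 38 − 22 = 16 distinct.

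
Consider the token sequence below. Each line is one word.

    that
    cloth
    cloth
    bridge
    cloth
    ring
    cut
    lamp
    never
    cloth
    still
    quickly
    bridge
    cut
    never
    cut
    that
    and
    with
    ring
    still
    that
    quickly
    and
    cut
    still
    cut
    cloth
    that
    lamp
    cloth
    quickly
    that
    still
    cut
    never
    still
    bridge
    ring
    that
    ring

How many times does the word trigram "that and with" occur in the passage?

1

Scanning the 39 overlapping trigram windows for "that and with":
  position 17–19: that and with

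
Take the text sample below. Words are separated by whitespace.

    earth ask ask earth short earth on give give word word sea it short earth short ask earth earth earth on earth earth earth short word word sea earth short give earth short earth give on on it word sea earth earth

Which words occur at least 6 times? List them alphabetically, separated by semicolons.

Unigram counts meeting the condition (at least 6 times):
  earth: 15
  short: 6

earth; short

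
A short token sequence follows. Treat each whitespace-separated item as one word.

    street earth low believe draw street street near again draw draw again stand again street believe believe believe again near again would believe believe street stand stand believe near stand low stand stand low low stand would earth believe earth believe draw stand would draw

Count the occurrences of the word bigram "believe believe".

3

Scanning the 44 overlapping bigram windows for "believe believe":
  position 16–17: believe believe
  position 17–18: believe believe
  position 23–24: believe believe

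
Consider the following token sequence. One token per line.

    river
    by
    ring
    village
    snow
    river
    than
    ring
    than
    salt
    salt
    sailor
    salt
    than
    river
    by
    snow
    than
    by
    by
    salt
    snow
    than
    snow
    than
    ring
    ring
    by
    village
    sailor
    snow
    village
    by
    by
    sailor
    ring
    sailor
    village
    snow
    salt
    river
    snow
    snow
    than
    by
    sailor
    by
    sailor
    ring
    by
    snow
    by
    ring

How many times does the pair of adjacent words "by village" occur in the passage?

1

Scanning the 52 overlapping bigram windows for "by village":
  position 28–29: by village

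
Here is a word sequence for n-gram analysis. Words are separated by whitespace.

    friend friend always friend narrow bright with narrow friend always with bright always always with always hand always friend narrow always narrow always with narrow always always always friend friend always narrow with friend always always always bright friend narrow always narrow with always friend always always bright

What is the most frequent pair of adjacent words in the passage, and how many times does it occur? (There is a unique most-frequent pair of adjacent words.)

Bigram frequencies (highest first):
  always always: 6
  friend always: 5
  always friend: 4
  narrow always: 4
  friend narrow: 3
  always with: 3
  … (15 more, each ≤ 3)

"always always", 6 times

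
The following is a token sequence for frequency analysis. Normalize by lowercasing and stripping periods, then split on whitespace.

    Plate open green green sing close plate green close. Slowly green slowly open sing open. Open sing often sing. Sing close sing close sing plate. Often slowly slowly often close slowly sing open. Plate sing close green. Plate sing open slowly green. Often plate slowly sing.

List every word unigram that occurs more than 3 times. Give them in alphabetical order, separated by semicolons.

close; green; often; open; plate; sing; slowly

Unigram counts meeting the condition (more than 3 times):
  close: 6
  green: 6
  often: 4
  open: 6
  plate: 6
  sing: 11
  slowly: 7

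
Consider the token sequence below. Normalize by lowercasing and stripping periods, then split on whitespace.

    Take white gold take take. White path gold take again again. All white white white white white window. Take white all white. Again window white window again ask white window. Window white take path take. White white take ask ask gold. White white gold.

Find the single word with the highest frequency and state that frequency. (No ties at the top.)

Unigram frequencies (highest first):
  white: 16
  take: 8
  window: 5
  gold: 4
  again: 4
  ask: 3
  … (2 more, each ≤ 2)

"white", 16 times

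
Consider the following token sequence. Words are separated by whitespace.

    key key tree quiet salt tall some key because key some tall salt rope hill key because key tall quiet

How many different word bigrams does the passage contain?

20 tokens → 19 bigram windows in total.
Repeated bigrams (each contributes count−1 duplicates):
  because key: 2
  key because: 2
2 duplicate windows → 19 − 2 = 17 distinct.

17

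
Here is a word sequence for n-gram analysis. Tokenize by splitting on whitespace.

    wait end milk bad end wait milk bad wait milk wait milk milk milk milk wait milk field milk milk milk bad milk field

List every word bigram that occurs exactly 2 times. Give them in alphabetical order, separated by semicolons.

Bigram counts meeting the condition (exactly 2 times):
  milk field: 2
  milk wait: 2

milk field; milk wait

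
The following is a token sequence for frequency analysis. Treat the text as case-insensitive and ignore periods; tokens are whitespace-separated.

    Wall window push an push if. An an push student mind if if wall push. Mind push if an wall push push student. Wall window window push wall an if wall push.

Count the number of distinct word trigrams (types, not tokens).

28

32 tokens → 30 trigram windows in total.
Repeated trigrams (each contributes count−1 duplicates):
  if wall push: 2
  push if an: 2
2 duplicate windows → 30 − 2 = 28 distinct.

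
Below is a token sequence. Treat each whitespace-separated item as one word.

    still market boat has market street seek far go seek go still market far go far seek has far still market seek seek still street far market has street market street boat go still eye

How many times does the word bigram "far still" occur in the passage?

1

Scanning the 34 overlapping bigram windows for "far still":
  position 19–20: far still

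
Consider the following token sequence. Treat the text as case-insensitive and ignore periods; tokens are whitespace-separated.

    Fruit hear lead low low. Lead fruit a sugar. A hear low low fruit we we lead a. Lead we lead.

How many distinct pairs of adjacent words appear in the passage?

21 tokens → 20 bigram windows in total.
Repeated bigrams (each contributes count−1 duplicates):
  low low: 2
  we lead: 2
2 duplicate windows → 20 − 2 = 18 distinct.

18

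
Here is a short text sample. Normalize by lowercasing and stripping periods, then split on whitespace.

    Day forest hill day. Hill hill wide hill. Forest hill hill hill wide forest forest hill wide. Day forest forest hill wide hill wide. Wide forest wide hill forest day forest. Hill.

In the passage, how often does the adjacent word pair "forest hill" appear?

5

Scanning the 31 overlapping bigram windows for "forest hill":
  position 2–3: forest hill
  position 9–10: forest hill
  position 15–16: forest hill
  position 20–21: forest hill
  position 31–32: forest hill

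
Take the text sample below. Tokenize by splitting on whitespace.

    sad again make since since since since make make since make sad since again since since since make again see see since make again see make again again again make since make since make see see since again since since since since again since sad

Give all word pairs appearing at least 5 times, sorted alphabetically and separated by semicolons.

since make; since since

Bigram counts meeting the condition (at least 5 times):
  since make: 6
  since since: 8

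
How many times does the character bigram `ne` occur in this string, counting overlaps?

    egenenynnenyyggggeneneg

4

Sliding a length-2 window over the 23 characters (22 positions):
  position 4–5: ne
  position 9–10: ne
  position 19–20: ne
  position 21–22: ne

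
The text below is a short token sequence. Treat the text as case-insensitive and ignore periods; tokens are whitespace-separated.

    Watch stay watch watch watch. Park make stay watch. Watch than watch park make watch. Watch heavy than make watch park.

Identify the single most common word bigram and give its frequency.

Bigram frequencies (highest first):
  watch watch: 4
  watch park: 3
  stay watch: 2
  park make: 2
  make watch: 2
  watch stay: 1
  … (6 more, each ≤ 1)

"watch watch", 4 times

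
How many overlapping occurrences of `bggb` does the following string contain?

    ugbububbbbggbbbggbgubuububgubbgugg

2

Sliding a length-4 window over the 34 characters (31 positions):
  position 10–13: bggb
  position 15–18: bggb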